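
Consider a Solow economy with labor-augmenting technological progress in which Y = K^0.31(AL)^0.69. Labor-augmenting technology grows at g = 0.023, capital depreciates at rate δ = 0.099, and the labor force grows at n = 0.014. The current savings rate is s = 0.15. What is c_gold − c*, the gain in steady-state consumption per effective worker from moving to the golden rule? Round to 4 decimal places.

Δc ≈ 0.1108

Break-even investment rate: n + g + δ = 0.014 + 0.023 + 0.099 = 0.136.
Current steady state (s = 0.15): k* = (0.15/0.136)^(1/0.69) ≈ 1.1526, y* = 1.1526^0.31 ≈ 1.0450, c* = (1−0.15)·1.0450 ≈ 0.8883.
Maximizing c = f(k) − (n+g+δ)·k gives f'(k) = n+g+δ, i.e. 0.31·k^(0.31−1) = 0.136, so k_gold = (0.31/0.136)^(1/0.69) ≈ 3.3005.
y_gold = 3.3005^0.31 ≈ 1.4480, c_gold = y_gold − 0.136·k_gold ≈ 0.9991.
Gain: Δc = 0.9991 − 0.8883 ≈ 0.1108.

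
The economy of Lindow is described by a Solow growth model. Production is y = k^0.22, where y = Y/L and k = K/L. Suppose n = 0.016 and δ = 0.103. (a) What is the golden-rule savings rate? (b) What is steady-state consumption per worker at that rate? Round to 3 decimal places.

Capital per worker breaks even when investment replaces (n + δ)·k; here n + δ = 0.119.
For Cobb-Douglas, s_gold equals capital's share: s_gold = 0.22.
Golden rule sets MPK = n+δ: 0.22·k^(0.22−1) = 0.119, so k_gold = (0.22/0.119)^(1/0.78) ≈ 2.1986.
y_gold = 2.1986^0.22 ≈ 1.1892; c_gold = (1−0.22)·y_gold ≈ 0.9276.

(a) s_gold = 0.220; (b) c_gold ≈ 0.928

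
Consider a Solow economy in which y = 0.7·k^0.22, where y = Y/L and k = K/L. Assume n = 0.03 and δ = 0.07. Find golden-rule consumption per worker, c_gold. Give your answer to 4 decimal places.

c_gold ≈ 0.6167

Break-even investment rate: n + δ = 0.03 + 0.07 = 0.1.
At the golden rule the marginal product of capital equals n+δ: 0.22·0.7·k^(0.22−1) = 0.1. Solving, k_gold = (0.22·0.7/0.1)^(1/0.78) ≈ 1.7394.
y_gold = 0.7·1.7394^0.22 ≈ 0.7907.
c_gold = y_gold − (n+δ)·k_gold = 0.7907 − 0.1·1.7394 ≈ 0.6167.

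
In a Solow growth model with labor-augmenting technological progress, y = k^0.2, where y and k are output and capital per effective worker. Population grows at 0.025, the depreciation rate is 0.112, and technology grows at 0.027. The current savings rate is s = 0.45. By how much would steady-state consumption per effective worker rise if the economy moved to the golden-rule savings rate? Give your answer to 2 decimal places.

Δc ≈ 0.13

n + g + δ = 0.025 + 0.027 + 0.112 = 0.164.
Current steady state (s = 0.45): k* = (0.45/0.164)^(1/0.8) ≈ 3.5315, y* = 3.5315^0.2 ≈ 1.2870, c* = (1−0.45)·1.2870 ≈ 0.7079.
At the golden rule the marginal product of capital equals n+g+δ: 0.2·k^(0.2−1) = 0.164. Solving, k_gold = (0.2/0.164)^(1/0.8) ≈ 1.2815.
y_gold = 1.2815^0.2 ≈ 1.0509, c_gold = y_gold − 0.164·k_gold ≈ 0.8407.
Gain: Δc = 0.8407 − 0.7079 ≈ 0.1328.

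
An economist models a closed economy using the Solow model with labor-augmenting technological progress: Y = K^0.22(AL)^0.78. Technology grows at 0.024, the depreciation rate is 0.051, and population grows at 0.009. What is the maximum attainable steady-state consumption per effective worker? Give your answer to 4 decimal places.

The effective depreciation rate is n + g + δ = 0.009 + 0.024 + 0.051 = 0.084.
Setting f'(k) = n+g+δ gives 0.22·k^(0.22−1) = 0.084, hence k_gold = (0.22/0.084)^(1/0.78) ≈ 3.4362.
y_gold = 3.4362^0.22 ≈ 1.3120.
c_gold = y_gold − (n+g+δ)·k_gold = 1.3120 − 0.084·3.4362 ≈ 1.0234.

c_gold ≈ 1.0234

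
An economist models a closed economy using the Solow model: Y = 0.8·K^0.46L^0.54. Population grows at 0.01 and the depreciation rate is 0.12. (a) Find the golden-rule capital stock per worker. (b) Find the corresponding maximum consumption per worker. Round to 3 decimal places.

(a) k_gold ≈ 6.868; (b) c_gold ≈ 1.048

Break-even investment rate: n + δ = 0.01 + 0.12 = 0.13.
At the golden rule the marginal product of capital equals n+δ: 0.46·0.8·k^(0.46−1) = 0.13. Solving, k_gold = (0.46·0.8/0.13)^(1/0.54) ≈ 6.8685.
y_gold = 0.8·6.8685^0.46 ≈ 1.9411; c_gold = y_gold − 0.13·k_gold ≈ 1.0482.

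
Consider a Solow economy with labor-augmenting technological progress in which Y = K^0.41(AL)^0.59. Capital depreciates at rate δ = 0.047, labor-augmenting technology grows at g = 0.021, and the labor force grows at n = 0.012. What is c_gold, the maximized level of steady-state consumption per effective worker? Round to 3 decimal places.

c_gold ≈ 1.837

The effective depreciation rate is n + g + δ = 0.012 + 0.021 + 0.047 = 0.08.
Golden rule sets MPK = n+g+δ: 0.41·k^(0.41−1) = 0.08, so k_gold = (0.41/0.08)^(1/0.59) ≈ 15.9541.
y_gold = 15.9541^0.41 ≈ 3.1130.
c_gold = y_gold − (n+g+δ)·k_gold = 3.1130 − 0.08·15.9541 ≈ 1.8367.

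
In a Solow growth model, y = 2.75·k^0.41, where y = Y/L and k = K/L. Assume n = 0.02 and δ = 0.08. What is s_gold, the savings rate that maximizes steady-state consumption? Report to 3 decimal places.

n + δ = 0.02 + 0.08 = 0.1.
At the golden rule MPK = n+δ, and in any Cobb-Douglas steady state s = (n+δ)·k/y = MPK·k/y = capital's share 0.41.

s_gold = 0.410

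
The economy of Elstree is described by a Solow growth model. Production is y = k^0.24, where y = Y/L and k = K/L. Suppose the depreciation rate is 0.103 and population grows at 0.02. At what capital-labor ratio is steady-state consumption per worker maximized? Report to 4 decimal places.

n + δ = 0.02 + 0.103 = 0.123.
Setting f'(k) = n+δ gives 0.24·k^(0.24−1) = 0.123, hence k_gold = (0.24/0.123)^(1/0.76) ≈ 2.4098.

k_gold ≈ 2.4098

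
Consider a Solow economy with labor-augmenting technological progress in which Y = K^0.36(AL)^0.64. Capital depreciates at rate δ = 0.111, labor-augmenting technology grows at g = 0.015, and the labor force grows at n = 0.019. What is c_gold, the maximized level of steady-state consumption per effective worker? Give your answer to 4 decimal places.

c_gold ≈ 1.0674

Break-even investment rate: n + g + δ = 0.019 + 0.015 + 0.111 = 0.145.
Maximizing c = f(k) − (n+g+δ)·k gives f'(k) = n+g+δ, i.e. 0.36·k^(0.36−1) = 0.145, so k_gold = (0.36/0.145)^(1/0.64) ≈ 4.1408.
y_gold = 4.1408^0.36 ≈ 1.6678.
c_gold = y_gold − (n+g+δ)·k_gold = 1.6678 − 0.145·4.1408 ≈ 1.0674.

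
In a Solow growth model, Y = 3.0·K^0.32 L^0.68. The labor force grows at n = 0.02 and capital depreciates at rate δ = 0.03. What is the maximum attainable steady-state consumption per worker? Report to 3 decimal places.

n + δ = 0.02 + 0.03 = 0.05.
Golden rule sets MPK = n+δ: 0.32·3.0·k^(0.32−1) = 0.05, so k_gold = (0.32·3.0/0.05)^(1/0.68) ≈ 77.1272.
y_gold = 3.0·77.1272^0.32 ≈ 12.0511.
c_gold = y_gold − (n+δ)·k_gold = 12.0511 − 0.05·77.1272 ≈ 8.1948.

c_gold ≈ 8.195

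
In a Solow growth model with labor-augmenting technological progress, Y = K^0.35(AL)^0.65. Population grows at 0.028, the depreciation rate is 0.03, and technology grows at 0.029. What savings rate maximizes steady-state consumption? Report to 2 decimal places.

s_gold = 0.35

n + g + δ = 0.028 + 0.029 + 0.03 = 0.087.
At the golden rule MPK = n+g+δ, and in any Cobb-Douglas steady state s = (n+g+δ)·k/y = MPK·k/y = capital's share 0.35.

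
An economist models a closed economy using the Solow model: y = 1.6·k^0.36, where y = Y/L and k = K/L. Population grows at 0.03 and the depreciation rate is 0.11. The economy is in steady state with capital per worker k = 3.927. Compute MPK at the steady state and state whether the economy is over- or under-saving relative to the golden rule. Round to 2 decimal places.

Capital per worker breaks even when investment replaces (n + δ)·k; here n + δ = 0.14.
MPK = 0.36·1.6·k^(0.36−1) = 0.36·1.6·3.927^(-0.64) ≈ 0.2400.
MPK > 0.14, so the economy is dynamically efficient (under-saving).

under-saving; MPK ≈ 0.24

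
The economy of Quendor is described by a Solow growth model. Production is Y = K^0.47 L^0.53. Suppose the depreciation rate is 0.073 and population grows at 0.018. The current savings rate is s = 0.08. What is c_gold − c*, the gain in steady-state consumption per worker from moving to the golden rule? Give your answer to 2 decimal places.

Δc ≈ 1.45

Capital per worker breaks even when investment replaces (n + δ)·k; here n + δ = 0.091.
Current steady state (s = 0.08): k* = (0.08/0.091)^(1/0.53) ≈ 0.7842, y* = 0.7842^0.47 ≈ 0.8920, c* = (1−0.08)·0.8920 ≈ 0.8207.
At the golden rule the marginal product of capital equals n+δ: 0.47·k^(0.47−1) = 0.091. Solving, k_gold = (0.47/0.091)^(1/0.53) ≈ 22.1508.
y_gold = 22.1508^0.47 ≈ 4.2888, c_gold = y_gold − 0.091·k_gold ≈ 2.2730.
Gain: Δc = 2.2730 − 0.8207 ≈ 1.4524.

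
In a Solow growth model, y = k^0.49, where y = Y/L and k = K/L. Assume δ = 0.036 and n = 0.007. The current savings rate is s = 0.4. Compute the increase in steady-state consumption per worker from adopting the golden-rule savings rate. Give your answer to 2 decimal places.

Capital per worker breaks even when investment replaces (n + δ)·k; here n + δ = 0.043.
Current steady state (s = 0.4): k* = (0.4/0.043)^(1/0.51) ≈ 79.2865, y* = 79.2865^0.49 ≈ 8.5233, c* = (1−0.4)·8.5233 ≈ 5.1140.
Maximizing c = f(k) − (n+δ)·k gives f'(k) = n+δ, i.e. 0.49·k^(0.49−1) = 0.043, so k_gold = (0.49/0.043)^(1/0.51) ≈ 118.0361.
y_gold = 118.0361^0.49 ≈ 10.3583, c_gold = y_gold − 0.043·k_gold ≈ 5.2827.
Gain: Δc = 5.2827 − 5.1140 ≈ 0.1687.

Δc ≈ 0.17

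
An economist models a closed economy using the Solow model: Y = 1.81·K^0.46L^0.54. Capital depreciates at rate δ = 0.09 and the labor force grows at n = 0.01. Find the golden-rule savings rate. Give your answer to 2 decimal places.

Break-even investment rate: n + δ = 0.01 + 0.09 = 0.1.
At the golden rule MPK = n+δ, and in any Cobb-Douglas steady state s = (n+δ)·k/y = MPK·k/y = capital's share 0.46.

s_gold = 0.46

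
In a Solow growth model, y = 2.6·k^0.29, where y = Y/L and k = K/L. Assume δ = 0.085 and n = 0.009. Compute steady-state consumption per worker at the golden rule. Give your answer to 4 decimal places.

c_gold ≈ 4.3209

n + δ = 0.009 + 0.085 = 0.094.
At the golden rule the marginal product of capital equals n+δ: 0.29·2.6·k^(0.29−1) = 0.094. Solving, k_gold = (0.29·2.6/0.094)^(1/0.71) ≈ 18.7751.
y_gold = 2.6·18.7751^0.29 ≈ 6.0857.
c_gold = y_gold − (n+δ)·k_gold = 6.0857 − 0.094·18.7751 ≈ 4.3209.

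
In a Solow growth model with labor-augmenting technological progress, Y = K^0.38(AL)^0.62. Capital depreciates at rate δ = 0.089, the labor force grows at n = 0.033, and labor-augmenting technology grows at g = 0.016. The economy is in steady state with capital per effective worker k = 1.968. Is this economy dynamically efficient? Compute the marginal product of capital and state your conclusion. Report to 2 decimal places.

Break-even investment rate: n + g + δ = 0.033 + 0.016 + 0.089 = 0.138.
MPK = 0.38·k^(0.38−1) = 0.38·1.968^(-0.62) ≈ 0.2497.
MPK > 0.138, so the economy is dynamically efficient (under-saving).

dynamically efficient; MPK ≈ 0.25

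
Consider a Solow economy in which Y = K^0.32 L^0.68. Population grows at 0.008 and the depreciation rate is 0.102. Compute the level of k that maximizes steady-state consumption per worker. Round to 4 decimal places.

k_gold ≈ 4.8083

n + δ = 0.008 + 0.102 = 0.11.
Golden rule sets MPK = n+δ: 0.32·k^(0.32−1) = 0.11, so k_gold = (0.32/0.11)^(1/0.68) ≈ 4.8083.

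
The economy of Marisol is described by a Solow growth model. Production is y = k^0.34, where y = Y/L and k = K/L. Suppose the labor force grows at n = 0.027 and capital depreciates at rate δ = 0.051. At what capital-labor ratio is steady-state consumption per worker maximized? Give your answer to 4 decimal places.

n + δ = 0.027 + 0.051 = 0.078.
Setting f'(k) = n+δ gives 0.34·k^(0.34−1) = 0.078, hence k_gold = (0.34/0.078)^(1/0.66) ≈ 9.3060.

k_gold ≈ 9.3060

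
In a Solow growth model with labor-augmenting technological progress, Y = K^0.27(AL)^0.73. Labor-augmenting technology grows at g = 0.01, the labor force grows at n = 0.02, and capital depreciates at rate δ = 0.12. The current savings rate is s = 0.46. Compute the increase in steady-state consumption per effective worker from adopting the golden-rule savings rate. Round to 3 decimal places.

Break-even investment rate: n + g + δ = 0.02 + 0.01 + 0.12 = 0.15.
Current steady state (s = 0.46): k* = (0.46/0.15)^(1/0.73) ≈ 4.6416, y* = 4.6416^0.27 ≈ 1.5136, c* = (1−0.46)·1.5136 ≈ 0.8173.
At the golden rule the marginal product of capital equals n+g+δ: 0.27·k^(0.27−1) = 0.15. Solving, k_gold = (0.27/0.15)^(1/0.73) ≈ 2.2371.
y_gold = 2.2371^0.27 ≈ 1.2428, c_gold = y_gold − 0.15·k_gold ≈ 0.9073.
Gain: Δc = 0.9073 − 0.8173 ≈ 0.0900.

Δc ≈ 0.090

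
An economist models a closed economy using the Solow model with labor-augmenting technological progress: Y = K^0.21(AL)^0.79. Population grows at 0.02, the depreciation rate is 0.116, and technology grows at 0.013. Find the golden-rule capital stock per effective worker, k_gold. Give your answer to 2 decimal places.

The effective depreciation rate is n + g + δ = 0.02 + 0.013 + 0.116 = 0.149.
Setting f'(k) = n+g+δ gives 0.21·k^(0.21−1) = 0.149, hence k_gold = (0.21/0.149)^(1/0.79) ≈ 1.5440.

k_gold ≈ 1.54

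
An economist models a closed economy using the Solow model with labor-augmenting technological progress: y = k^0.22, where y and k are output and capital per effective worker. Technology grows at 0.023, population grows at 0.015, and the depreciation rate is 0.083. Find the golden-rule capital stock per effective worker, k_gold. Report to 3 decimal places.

n + g + δ = 0.015 + 0.023 + 0.083 = 0.121.
Golden rule sets MPK = n+g+δ: 0.22·k^(0.22−1) = 0.121, so k_gold = (0.22/0.121)^(1/0.78) ≈ 2.1521.

k_gold ≈ 2.152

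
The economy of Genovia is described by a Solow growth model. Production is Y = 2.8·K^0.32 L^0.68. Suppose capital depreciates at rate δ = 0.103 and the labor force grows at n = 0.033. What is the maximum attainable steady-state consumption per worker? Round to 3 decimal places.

Break-even investment rate: n + δ = 0.033 + 0.103 = 0.136.
At the golden rule the marginal product of capital equals n+δ: 0.32·2.8·k^(0.32−1) = 0.136. Solving, k_gold = (0.32·2.8/0.136)^(1/0.68) ≈ 15.9982.
y_gold = 2.8·15.9982^0.32 ≈ 6.7993.
c_gold = y_gold − (n+δ)·k_gold = 6.7993 − 0.136·15.9982 ≈ 4.6235.

c_gold ≈ 4.623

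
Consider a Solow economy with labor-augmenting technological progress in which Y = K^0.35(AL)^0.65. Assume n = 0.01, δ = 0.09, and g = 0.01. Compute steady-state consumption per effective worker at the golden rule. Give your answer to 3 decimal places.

c_gold ≈ 1.212

Break-even investment rate: n + g + δ = 0.01 + 0.01 + 0.09 = 0.11.
At the golden rule the marginal product of capital equals n+g+δ: 0.35·k^(0.35−1) = 0.11. Solving, k_gold = (0.35/0.11)^(1/0.65) ≈ 5.9340.
y_gold = 5.9340^0.35 ≈ 1.8650.
c_gold = y_gold − (n+g+δ)·k_gold = 1.8650 − 0.11·5.9340 ≈ 1.2122.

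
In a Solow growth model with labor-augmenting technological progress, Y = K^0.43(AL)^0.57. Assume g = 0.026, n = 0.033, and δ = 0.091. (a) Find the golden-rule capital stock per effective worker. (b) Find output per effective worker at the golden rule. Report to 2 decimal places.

(a) k_gold ≈ 6.34; (b) y_gold ≈ 2.21

Break-even investment rate: n + g + δ = 0.033 + 0.026 + 0.091 = 0.15.
At the golden rule the marginal product of capital equals n+g+δ: 0.43·k^(0.43−1) = 0.15. Solving, k_gold = (0.43/0.15)^(1/0.57) ≈ 6.3448.
y_gold = 6.3448^0.43 ≈ 2.2133.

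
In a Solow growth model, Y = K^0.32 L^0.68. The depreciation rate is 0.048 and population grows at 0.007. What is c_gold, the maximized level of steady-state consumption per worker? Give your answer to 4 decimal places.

c_gold ≈ 1.5574

Break-even investment rate: n + δ = 0.007 + 0.048 = 0.055.
Maximizing c = f(k) − (n+δ)·k gives f'(k) = n+δ, i.e. 0.32·k^(0.32−1) = 0.055, so k_gold = (0.32/0.055)^(1/0.68) ≈ 13.3256.
y_gold = 13.3256^0.32 ≈ 2.2903.
c_gold = y_gold − (n+δ)·k_gold = 2.2903 − 0.055·13.3256 ≈ 1.5574.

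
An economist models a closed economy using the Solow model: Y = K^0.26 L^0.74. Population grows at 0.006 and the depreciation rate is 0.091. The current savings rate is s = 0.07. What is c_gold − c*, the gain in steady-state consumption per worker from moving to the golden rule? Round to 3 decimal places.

Δc ≈ 0.217

Break-even investment rate: n + δ = 0.006 + 0.091 = 0.097.
Current steady state (s = 0.07): k* = (0.07/0.097)^(1/0.74) ≈ 0.6435, y* = 0.6435^0.26 ≈ 0.8917, c* = (1−0.07)·0.8917 ≈ 0.8293.
Golden rule sets MPK = n+δ: 0.26·k^(0.26−1) = 0.097, so k_gold = (0.26/0.097)^(1/0.74) ≈ 3.7901.
y_gold = 3.7901^0.26 ≈ 1.4140, c_gold = y_gold − 0.097·k_gold ≈ 1.0464.
Gain: Δc = 1.0464 − 0.8293 ≈ 0.2171.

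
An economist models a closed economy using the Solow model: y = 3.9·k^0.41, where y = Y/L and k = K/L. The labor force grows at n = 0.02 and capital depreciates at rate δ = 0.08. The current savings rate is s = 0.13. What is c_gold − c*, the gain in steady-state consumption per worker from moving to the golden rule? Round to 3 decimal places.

Δc ≈ 5.310

Break-even investment rate: n + δ = 0.02 + 0.08 = 0.1.
Current steady state (s = 0.13): k* = (0.13·3.9/0.1)^(1/0.59) ≈ 15.6649, y* = 3.9·15.6649^0.41 ≈ 12.0500, c* = (1−0.13)·12.0500 ≈ 10.4835.
At the golden rule the marginal product of capital equals n+δ: 0.41·3.9·k^(0.41−1) = 0.1. Solving, k_gold = (0.41·3.9/0.1)^(1/0.59) ≈ 109.7542.
y_gold = 3.9·109.7542^0.41 ≈ 26.7693, c_gold = y_gold − 0.1·k_gold ≈ 15.7939.
Gain: Δc = 15.7939 − 10.4835 ≈ 5.3104.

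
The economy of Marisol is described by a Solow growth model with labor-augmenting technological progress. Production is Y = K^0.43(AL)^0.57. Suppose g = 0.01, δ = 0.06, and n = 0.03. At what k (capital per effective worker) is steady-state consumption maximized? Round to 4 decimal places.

k_gold ≈ 12.9225

Break-even investment rate: n + g + δ = 0.03 + 0.01 + 0.06 = 0.1.
Setting f'(k) = n+g+δ gives 0.43·k^(0.43−1) = 0.1, hence k_gold = (0.43/0.1)^(1/0.57) ≈ 12.9225.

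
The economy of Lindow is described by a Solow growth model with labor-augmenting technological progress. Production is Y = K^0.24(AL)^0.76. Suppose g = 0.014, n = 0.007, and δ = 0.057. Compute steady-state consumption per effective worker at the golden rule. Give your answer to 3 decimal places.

c_gold ≈ 1.084

Capital per effective worker breaks even when investment replaces (n + g + δ)·k; here n + g + δ = 0.078.
Golden rule sets MPK = n+g+δ: 0.24·k^(0.24−1) = 0.078, so k_gold = (0.24/0.078)^(1/0.76) ≈ 4.3879.
y_gold = 4.3879^0.24 ≈ 1.4261.
c_gold = y_gold − (n+g+δ)·k_gold = 1.4261 − 0.078·4.3879 ≈ 1.0838.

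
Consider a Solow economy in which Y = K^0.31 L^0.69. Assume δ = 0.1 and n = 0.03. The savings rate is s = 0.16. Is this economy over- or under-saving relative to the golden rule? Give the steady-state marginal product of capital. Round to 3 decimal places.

The effective depreciation rate is n + δ = 0.03 + 0.1 = 0.13.
Steady-state k*: s·k^0.31 = 0.13·k gives k* = (0.16/0.13)^(1/0.69) ≈ 1.3511.
MPK = 0.31·1.3511^(-0.69) ≈ 0.2519.
MPK > n+δ = 0.13, so the economy is dynamically efficient (under-saving).

under-saving; MPK ≈ 0.252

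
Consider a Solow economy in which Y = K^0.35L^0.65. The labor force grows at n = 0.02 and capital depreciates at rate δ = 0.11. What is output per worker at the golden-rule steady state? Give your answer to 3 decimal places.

y_gold ≈ 1.705

Break-even investment rate: n + δ = 0.02 + 0.11 = 0.13.
At the golden rule the marginal product of capital equals n+δ: 0.35·k^(0.35−1) = 0.13. Solving, k_gold = (0.35/0.13)^(1/0.65) ≈ 4.5891.
Output: y_gold = k_gold^0.35 = 4.5891^0.35 ≈ 1.7045.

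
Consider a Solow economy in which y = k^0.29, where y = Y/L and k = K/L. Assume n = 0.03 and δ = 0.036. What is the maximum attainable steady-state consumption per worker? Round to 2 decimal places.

c_gold ≈ 1.30

Capital per worker breaks even when investment replaces (n + δ)·k; here n + δ = 0.066.
At the golden rule the marginal product of capital equals n+δ: 0.29·k^(0.29−1) = 0.066. Solving, k_gold = (0.29/0.066)^(1/0.71) ≈ 8.0432.
y_gold = 8.0432^0.29 ≈ 1.8305.
c_gold = y_gold − (n+δ)·k_gold = 1.8305 − 0.066·8.0432 ≈ 1.2997.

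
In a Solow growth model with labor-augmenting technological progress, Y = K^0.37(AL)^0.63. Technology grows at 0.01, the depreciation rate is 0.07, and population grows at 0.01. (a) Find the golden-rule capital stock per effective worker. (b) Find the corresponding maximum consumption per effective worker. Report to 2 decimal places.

Capital per effective worker breaks even when investment replaces (n + g + δ)·k; here n + g + δ = 0.09.
At the golden rule the marginal product of capital equals n+g+δ: 0.37·k^(0.37−1) = 0.09. Solving, k_gold = (0.37/0.09)^(1/0.63) ≈ 9.4306.
y_gold = 9.4306^0.37 ≈ 2.2939; c_gold = y_gold − 0.09·k_gold ≈ 1.4452.

(a) k_gold ≈ 9.43; (b) c_gold ≈ 1.45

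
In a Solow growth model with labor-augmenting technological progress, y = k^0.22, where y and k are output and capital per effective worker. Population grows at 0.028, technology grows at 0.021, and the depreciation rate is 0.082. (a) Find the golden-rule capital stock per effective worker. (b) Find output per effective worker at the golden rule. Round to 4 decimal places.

(a) k_gold ≈ 1.9438; (b) y_gold ≈ 1.1575

n + g + δ = 0.028 + 0.021 + 0.082 = 0.131.
At the golden rule the marginal product of capital equals n+g+δ: 0.22·k^(0.22−1) = 0.131. Solving, k_gold = (0.22/0.131)^(1/0.78) ≈ 1.9438.
y_gold = 1.9438^0.22 ≈ 1.1575.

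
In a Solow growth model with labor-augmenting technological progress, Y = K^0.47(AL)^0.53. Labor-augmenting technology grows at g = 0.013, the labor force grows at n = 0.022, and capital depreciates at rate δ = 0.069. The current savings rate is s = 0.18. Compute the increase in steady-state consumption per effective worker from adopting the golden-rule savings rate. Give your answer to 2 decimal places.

Δc ≈ 0.69

The effective depreciation rate is n + g + δ = 0.022 + 0.013 + 0.069 = 0.104.
Current steady state (s = 0.18): k* = (0.18/0.104)^(1/0.53) ≈ 2.8152, y* = 2.8152^0.47 ≈ 1.6266, c* = (1−0.18)·1.6266 ≈ 1.3338.
Golden rule sets MPK = n+g+δ: 0.47·k^(0.47−1) = 0.104, so k_gold = (0.47/0.104)^(1/0.53) ≈ 17.2175.
y_gold = 17.2175^0.47 ≈ 3.8098, c_gold = y_gold − 0.104·k_gold ≈ 2.0192.
Gain: Δc = 2.0192 − 1.3338 ≈ 0.6854.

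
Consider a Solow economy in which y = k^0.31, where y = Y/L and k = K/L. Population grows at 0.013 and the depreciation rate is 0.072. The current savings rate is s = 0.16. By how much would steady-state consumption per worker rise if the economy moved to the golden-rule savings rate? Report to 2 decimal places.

Δc ≈ 0.12

n + δ = 0.013 + 0.072 = 0.085.
Current steady state (s = 0.16): k* = (0.16/0.085)^(1/0.69) ≈ 2.5010, y* = 2.5010^0.31 ≈ 1.3287, c* = (1−0.16)·1.3287 ≈ 1.1161.
Maximizing c = f(k) − (n+δ)·k gives f'(k) = n+δ, i.e. 0.31·k^(0.31−1) = 0.085, so k_gold = (0.31/0.085)^(1/0.69) ≈ 6.5224.
y_gold = 6.5224^0.31 ≈ 1.7884, c_gold = y_gold − 0.085·k_gold ≈ 1.2340.
Gain: Δc = 1.2340 − 1.1161 ≈ 0.1179.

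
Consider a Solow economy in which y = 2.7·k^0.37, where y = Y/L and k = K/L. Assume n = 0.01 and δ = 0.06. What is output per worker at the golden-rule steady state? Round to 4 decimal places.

n + δ = 0.01 + 0.06 = 0.07.
Maximizing c = f(k) − (n+δ)·k gives f'(k) = n+δ, i.e. 0.37·2.7·k^(0.37−1) = 0.07, so k_gold = (0.37·2.7/0.07)^(1/0.63) ≈ 67.9967.
Output: y_gold = 2.7·k_gold^0.37 = 2.7·67.9967^0.37 ≈ 12.8642.

y_gold ≈ 12.8642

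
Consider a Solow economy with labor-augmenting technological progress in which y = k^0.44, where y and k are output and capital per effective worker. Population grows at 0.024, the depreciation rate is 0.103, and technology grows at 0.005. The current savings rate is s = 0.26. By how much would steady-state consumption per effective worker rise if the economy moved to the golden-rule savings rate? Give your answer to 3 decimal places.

The effective depreciation rate is n + g + δ = 0.024 + 0.005 + 0.103 = 0.132.
Current steady state (s = 0.26): k* = (0.26/0.132)^(1/0.56) ≈ 3.3552, y* = 3.3552^0.44 ≈ 1.7034, c* = (1−0.26)·1.7034 ≈ 1.2605.
At the golden rule the marginal product of capital equals n+g+δ: 0.44·k^(0.44−1) = 0.132. Solving, k_gold = (0.44/0.132)^(1/0.56) ≈ 8.5844.
y_gold = 8.5844^0.44 ≈ 2.5753, c_gold = y_gold − 0.132·k_gold ≈ 1.4422.
Gain: Δc = 1.4422 − 1.2605 ≈ 0.1817.

Δc ≈ 0.182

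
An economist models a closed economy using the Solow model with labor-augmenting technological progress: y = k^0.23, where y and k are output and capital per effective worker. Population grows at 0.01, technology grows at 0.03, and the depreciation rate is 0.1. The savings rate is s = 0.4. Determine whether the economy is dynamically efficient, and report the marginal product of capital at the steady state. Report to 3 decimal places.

The effective depreciation rate is n + g + δ = 0.01 + 0.03 + 0.1 = 0.14.
Steady-state k*: s·k^0.23 = 0.14·k gives k* = (0.4/0.14)^(1/0.77) ≈ 3.9095.
MPK = 0.23·3.9095^(-0.77) ≈ 0.0805.
MPK < n+g+δ = 0.14, so the economy is dynamically inefficient (over-saving).

dynamically inefficient; MPK ≈ 0.081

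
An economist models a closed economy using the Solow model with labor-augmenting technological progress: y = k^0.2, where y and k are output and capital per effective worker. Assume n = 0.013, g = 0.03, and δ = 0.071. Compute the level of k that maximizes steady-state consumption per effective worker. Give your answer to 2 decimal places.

The effective depreciation rate is n + g + δ = 0.013 + 0.03 + 0.071 = 0.114.
Setting f'(k) = n+g+δ gives 0.2·k^(0.2−1) = 0.114, hence k_gold = (0.2/0.114)^(1/0.8) ≈ 2.0191.

k_gold ≈ 2.02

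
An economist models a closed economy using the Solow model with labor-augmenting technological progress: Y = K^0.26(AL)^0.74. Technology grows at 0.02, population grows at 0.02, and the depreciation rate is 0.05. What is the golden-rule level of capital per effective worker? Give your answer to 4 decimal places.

Break-even investment rate: n + g + δ = 0.02 + 0.02 + 0.05 = 0.09.
Setting f'(k) = n+g+δ gives 0.26·k^(0.26−1) = 0.09, hence k_gold = (0.26/0.09)^(1/0.74) ≈ 4.1938.

k_gold ≈ 4.1938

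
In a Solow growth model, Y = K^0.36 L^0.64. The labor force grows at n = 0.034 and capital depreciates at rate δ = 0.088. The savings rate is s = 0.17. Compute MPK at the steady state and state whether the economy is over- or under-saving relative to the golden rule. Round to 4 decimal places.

n + δ = 0.034 + 0.088 = 0.122.
Steady-state k*: s·k^0.36 = 0.122·k gives k* = (0.17/0.122)^(1/0.64) ≈ 1.6793.
MPK = 0.36·1.6793^(-0.64) ≈ 0.2584.
MPK > n+δ = 0.122, so the economy is dynamically efficient (under-saving).

under-saving; MPK ≈ 0.2584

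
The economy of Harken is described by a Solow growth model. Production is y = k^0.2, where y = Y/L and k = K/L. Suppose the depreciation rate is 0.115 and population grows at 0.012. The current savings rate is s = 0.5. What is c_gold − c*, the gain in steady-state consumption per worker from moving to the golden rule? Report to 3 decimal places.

Capital per worker breaks even when investment replaces (n + δ)·k; here n + δ = 0.127.
Current steady state (s = 0.5): k* = (0.5/0.127)^(1/0.8) ≈ 5.5457, y* = 5.5457^0.2 ≈ 1.4086, c* = (1−0.5)·1.4086 ≈ 0.7043.
Setting f'(k) = n+δ gives 0.2·k^(0.2−1) = 0.127, hence k_gold = (0.2/0.127)^(1/0.8) ≈ 1.7641.
y_gold = 1.7641^0.2 ≈ 1.1202, c_gold = y_gold − 0.127·k_gold ≈ 0.8962.
Gain: Δc = 0.8962 − 0.7043 ≈ 0.1919.

Δc ≈ 0.192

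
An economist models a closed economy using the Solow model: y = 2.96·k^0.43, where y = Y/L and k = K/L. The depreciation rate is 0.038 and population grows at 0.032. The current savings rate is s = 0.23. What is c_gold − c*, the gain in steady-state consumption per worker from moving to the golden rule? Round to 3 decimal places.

Δc ≈ 2.368

The effective depreciation rate is n + δ = 0.032 + 0.038 = 0.07.
Current steady state (s = 0.23): k* = (0.23·2.96/0.07)^(1/0.57) ≈ 54.0998, y* = 2.96·54.0998^0.43 ≈ 16.4652, c* = (1−0.23)·16.4652 ≈ 12.6782.
At the golden rule the marginal product of capital equals n+δ: 0.43·2.96·k^(0.43−1) = 0.07. Solving, k_gold = (0.43·2.96/0.07)^(1/0.57) ≈ 162.1562.
y_gold = 2.96·162.1562^0.43 ≈ 26.3975, c_gold = y_gold − 0.07·k_gold ≈ 15.0466.
Gain: Δc = 15.0466 − 12.6782 ≈ 2.3684.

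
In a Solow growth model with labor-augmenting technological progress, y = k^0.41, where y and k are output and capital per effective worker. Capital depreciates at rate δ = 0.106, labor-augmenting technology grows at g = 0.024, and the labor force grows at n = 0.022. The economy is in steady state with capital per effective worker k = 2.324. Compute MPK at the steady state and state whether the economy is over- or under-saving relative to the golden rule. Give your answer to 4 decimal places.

n + g + δ = 0.022 + 0.024 + 0.106 = 0.152.
MPK = 0.41·k^(0.41−1) = 0.41·2.324^(-0.59) ≈ 0.2493.
MPK > 0.152, so the economy is dynamically efficient (under-saving).

under-saving; MPK ≈ 0.2493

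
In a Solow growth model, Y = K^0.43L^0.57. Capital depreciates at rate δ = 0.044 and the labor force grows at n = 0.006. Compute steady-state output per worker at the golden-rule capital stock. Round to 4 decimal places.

n + δ = 0.006 + 0.044 = 0.05.
At the golden rule the marginal product of capital equals n+δ: 0.43·k^(0.43−1) = 0.05. Solving, k_gold = (0.43/0.05)^(1/0.57) ≈ 43.5984.
Output: y_gold = k_gold^0.43 = 43.5984^0.43 ≈ 5.0696.

y_gold ≈ 5.0696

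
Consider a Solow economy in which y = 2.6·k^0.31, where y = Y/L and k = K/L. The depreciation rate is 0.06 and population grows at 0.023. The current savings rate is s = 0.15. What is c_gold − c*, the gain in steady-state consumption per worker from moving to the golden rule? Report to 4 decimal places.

Break-even investment rate: n + δ = 0.023 + 0.06 = 0.083.
Current steady state (s = 0.15): k* = (0.15·2.6/0.083)^(1/0.69) ≈ 9.4166, y* = 2.6·9.4166^0.31 ≈ 5.2105, c* = (1−0.15)·5.2105 ≈ 4.4289.
Setting f'(k) = n+δ gives 0.31·2.6·k^(0.31−1) = 0.083, hence k_gold = (0.31·2.6/0.083)^(1/0.69) ≈ 26.9654.
y_gold = 2.6·26.9654^0.31 ≈ 7.2198, c_gold = y_gold − 0.083·k_gold ≈ 4.9816.
Gain: Δc = 4.9816 − 4.4289 ≈ 0.5527.

Δc ≈ 0.5527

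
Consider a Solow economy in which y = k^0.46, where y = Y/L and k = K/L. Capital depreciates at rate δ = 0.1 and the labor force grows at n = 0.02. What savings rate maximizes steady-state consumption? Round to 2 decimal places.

s_gold = 0.46

n + δ = 0.02 + 0.1 = 0.12.
At the golden rule MPK = n+δ, and in any Cobb-Douglas steady state s = (n+δ)·k/y = MPK·k/y = capital's share 0.46.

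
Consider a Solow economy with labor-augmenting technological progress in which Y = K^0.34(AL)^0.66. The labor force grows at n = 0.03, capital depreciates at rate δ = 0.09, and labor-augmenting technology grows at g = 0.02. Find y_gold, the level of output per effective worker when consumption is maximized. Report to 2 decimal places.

y_gold ≈ 1.58

Capital per effective worker breaks even when investment replaces (n + g + δ)·k; here n + g + δ = 0.14.
Setting f'(k) = n+g+δ gives 0.34·k^(0.34−1) = 0.14, hence k_gold = (0.34/0.14)^(1/0.66) ≈ 3.8359.
Output: y_gold = k_gold^0.34 = 3.8359^0.34 ≈ 1.5795.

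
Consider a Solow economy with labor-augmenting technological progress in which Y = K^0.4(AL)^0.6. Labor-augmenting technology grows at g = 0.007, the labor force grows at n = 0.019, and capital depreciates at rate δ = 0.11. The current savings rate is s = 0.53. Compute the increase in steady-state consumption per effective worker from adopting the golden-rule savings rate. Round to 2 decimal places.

Capital per effective worker breaks even when investment replaces (n + g + δ)·k; here n + g + δ = 0.136.
Current steady state (s = 0.53): k* = (0.53/0.136)^(1/0.6) ≈ 9.6508, y* = 9.6508^0.4 ≈ 2.4764, c* = (1−0.53)·2.4764 ≈ 1.1639.
Maximizing c = f(k) − (n+g+δ)·k gives f'(k) = n+g+δ, i.e. 0.4·k^(0.4−1) = 0.136, so k_gold = (0.4/0.136)^(1/0.6) ≈ 6.0377.
y_gold = 6.0377^0.4 ≈ 2.0528, c_gold = y_gold − 0.136·k_gold ≈ 1.2317.
Gain: Δc = 1.2317 − 1.1639 ≈ 0.0678.

Δc ≈ 0.07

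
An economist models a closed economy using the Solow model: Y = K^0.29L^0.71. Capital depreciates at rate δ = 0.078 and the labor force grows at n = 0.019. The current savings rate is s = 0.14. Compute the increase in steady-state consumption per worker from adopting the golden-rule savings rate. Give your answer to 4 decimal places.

Capital per worker breaks even when investment replaces (n + δ)·k; here n + δ = 0.097.
Current steady state (s = 0.14): k* = (0.14/0.097)^(1/0.71) ≈ 1.6767, y* = 1.6767^0.29 ≈ 1.1617, c* = (1−0.14)·1.1617 ≈ 0.9991.
Setting f'(k) = n+δ gives 0.29·k^(0.29−1) = 0.097, hence k_gold = (0.29/0.097)^(1/0.71) ≈ 4.6762.
y_gold = 4.6762^0.29 ≈ 1.5641, c_gold = y_gold − 0.097·k_gold ≈ 1.1105.
Gain: Δc = 1.1105 − 0.9991 ≈ 0.1115.

Δc ≈ 0.1115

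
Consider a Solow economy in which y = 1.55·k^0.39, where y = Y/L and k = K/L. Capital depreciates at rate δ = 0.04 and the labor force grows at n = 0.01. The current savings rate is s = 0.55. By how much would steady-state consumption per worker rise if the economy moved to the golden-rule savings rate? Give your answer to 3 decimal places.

Break-even investment rate: n + δ = 0.01 + 0.04 = 0.05.
Current steady state (s = 0.55): k* = (0.55·1.55/0.05)^(1/0.61) ≈ 104.5250, y* = 1.55·104.5250^0.39 ≈ 9.5023, c* = (1−0.55)·9.5023 ≈ 4.2760.
Setting f'(k) = n+δ gives 0.39·1.55·k^(0.39−1) = 0.05, hence k_gold = (0.39·1.55/0.05)^(1/0.61) ≈ 59.4935.
y_gold = 1.55·59.4935^0.39 ≈ 7.6274, c_gold = y_gold − 0.05·k_gold ≈ 4.6527.
Gain: Δc = 4.6527 − 4.2760 ≈ 0.3767.

Δc ≈ 0.377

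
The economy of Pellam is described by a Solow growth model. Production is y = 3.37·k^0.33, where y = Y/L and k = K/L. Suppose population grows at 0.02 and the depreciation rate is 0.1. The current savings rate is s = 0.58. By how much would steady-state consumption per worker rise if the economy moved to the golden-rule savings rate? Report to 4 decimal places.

Capital per worker breaks even when investment replaces (n + δ)·k; here n + δ = 0.12.
Current steady state (s = 0.58): k* = (0.58·3.37/0.12)^(1/0.67) ≈ 64.3830, y* = 3.37·64.3830^0.33 ≈ 13.3206, c* = (1−0.58)·13.3206 ≈ 5.5947.
Golden rule sets MPK = n+δ: 0.33·3.37·k^(0.33−1) = 0.12, so k_gold = (0.33·3.37/0.12)^(1/0.67) ≈ 27.7477.
y_gold = 3.37·27.7477^0.33 ≈ 10.0901, c_gold = y_gold − 0.12·k_gold ≈ 6.7604.
Gain: Δc = 6.7604 − 5.5947 ≈ 1.1657.

Δc ≈ 1.1657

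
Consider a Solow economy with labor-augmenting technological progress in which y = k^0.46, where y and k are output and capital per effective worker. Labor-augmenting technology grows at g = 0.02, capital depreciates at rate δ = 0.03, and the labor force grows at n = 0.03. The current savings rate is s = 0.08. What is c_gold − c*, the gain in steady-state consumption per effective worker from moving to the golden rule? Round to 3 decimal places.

Δc ≈ 1.476

Capital per effective worker breaks even when investment replaces (n + g + δ)·k; here n + g + δ = 0.08.
Current steady state (s = 0.08): k* = (0.08/0.08)^(1/0.54) ≈ 1.0000, y* = 1.0000^0.46 ≈ 1.0000, c* = (1−0.08)·1.0000 ≈ 0.9200.
Maximizing c = f(k) − (n+g+δ)·k gives f'(k) = n+g+δ, i.e. 0.46·k^(0.46−1) = 0.08, so k_gold = (0.46/0.08)^(1/0.54) ≈ 25.5148.
y_gold = 25.5148^0.46 ≈ 4.4374, c_gold = y_gold − 0.08·k_gold ≈ 2.3962.
Gain: Δc = 2.3962 − 0.9200 ≈ 1.4762.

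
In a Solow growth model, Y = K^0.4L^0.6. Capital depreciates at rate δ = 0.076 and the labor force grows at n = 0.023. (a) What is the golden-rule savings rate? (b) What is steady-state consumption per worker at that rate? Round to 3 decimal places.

(a) s_gold = 0.400; (b) c_gold ≈ 1.522

n + δ = 0.023 + 0.076 = 0.099.
For Cobb-Douglas, s_gold equals capital's share: s_gold = 0.4.
Setting f'(k) = n+δ gives 0.4·k^(0.4−1) = 0.099, hence k_gold = (0.4/0.099)^(1/0.6) ≈ 10.2496.
y_gold = 10.2496^0.4 ≈ 2.5368; c_gold = (1−0.4)·y_gold ≈ 1.5221.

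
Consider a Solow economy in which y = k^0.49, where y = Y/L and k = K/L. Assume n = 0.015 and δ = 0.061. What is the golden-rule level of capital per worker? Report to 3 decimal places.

Capital per worker breaks even when investment replaces (n + δ)·k; here n + δ = 0.076.
Golden rule sets MPK = n+δ: 0.49·k^(0.49−1) = 0.076, so k_gold = (0.49/0.076)^(1/0.51) ≈ 38.6389.

k_gold ≈ 38.639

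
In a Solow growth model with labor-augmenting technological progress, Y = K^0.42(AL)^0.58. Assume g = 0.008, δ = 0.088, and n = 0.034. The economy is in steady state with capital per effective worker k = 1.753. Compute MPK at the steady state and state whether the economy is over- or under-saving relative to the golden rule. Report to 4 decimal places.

n + g + δ = 0.034 + 0.008 + 0.088 = 0.13.
MPK = 0.42·k^(0.42−1) = 0.42·1.753^(-0.58) ≈ 0.3033.
MPK > 0.13, so the economy is dynamically efficient (under-saving).

under-saving; MPK ≈ 0.3033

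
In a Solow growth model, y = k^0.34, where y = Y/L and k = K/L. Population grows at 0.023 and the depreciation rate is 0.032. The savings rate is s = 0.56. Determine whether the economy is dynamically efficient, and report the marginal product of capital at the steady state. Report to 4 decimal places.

n + δ = 0.023 + 0.032 = 0.055.
Steady-state k*: s·k^0.34 = 0.055·k gives k* = (0.56/0.055)^(1/0.66) ≈ 33.6518.
MPK = 0.34·33.6518^(-0.66) ≈ 0.0334.
MPK < n+δ = 0.055, so the economy is dynamically inefficient (over-saving).

dynamically inefficient; MPK ≈ 0.0334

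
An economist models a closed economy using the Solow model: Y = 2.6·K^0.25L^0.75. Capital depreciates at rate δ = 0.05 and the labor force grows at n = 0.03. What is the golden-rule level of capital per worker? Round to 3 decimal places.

n + δ = 0.03 + 0.05 = 0.08.
Golden rule sets MPK = n+δ: 0.25·2.6·k^(0.25−1) = 0.08, so k_gold = (0.25·2.6/0.08)^(1/0.75) ≈ 16.3342.

k_gold ≈ 16.334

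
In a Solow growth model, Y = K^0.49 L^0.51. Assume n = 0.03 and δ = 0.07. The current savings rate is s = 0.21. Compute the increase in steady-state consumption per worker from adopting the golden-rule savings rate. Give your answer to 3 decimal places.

Δc ≈ 0.737

n + δ = 0.03 + 0.07 = 0.1.
Current steady state (s = 0.21): k* = (0.21/0.1)^(1/0.51) ≈ 4.2835, y* = 4.2835^0.49 ≈ 2.0398, c* = (1−0.21)·2.0398 ≈ 1.6114.
Maximizing c = f(k) − (n+δ)·k gives f'(k) = n+δ, i.e. 0.49·k^(0.49−1) = 0.1, so k_gold = (0.49/0.1)^(1/0.51) ≈ 22.5593.
y_gold = 22.5593^0.49 ≈ 4.6039, c_gold = y_gold − 0.1·k_gold ≈ 2.3480.
Gain: Δc = 2.3480 − 1.6114 ≈ 0.7366.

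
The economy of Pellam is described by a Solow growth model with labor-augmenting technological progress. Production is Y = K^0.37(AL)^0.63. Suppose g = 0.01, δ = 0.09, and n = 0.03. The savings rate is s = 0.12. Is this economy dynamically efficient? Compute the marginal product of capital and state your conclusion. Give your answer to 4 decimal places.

dynamically efficient; MPK ≈ 0.4008

n + g + δ = 0.03 + 0.01 + 0.09 = 0.13.
Steady-state k*: s·k^0.37 = 0.13·k gives k* = (0.12/0.13)^(1/0.63) ≈ 0.8807.
MPK = 0.37·0.8807^(-0.63) ≈ 0.4008.
MPK > n+g+δ = 0.13, so the economy is dynamically efficient (under-saving).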